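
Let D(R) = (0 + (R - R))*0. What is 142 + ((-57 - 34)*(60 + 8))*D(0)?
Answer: 142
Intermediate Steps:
D(R) = 0 (D(R) = (0 + 0)*0 = 0*0 = 0)
142 + ((-57 - 34)*(60 + 8))*D(0) = 142 + ((-57 - 34)*(60 + 8))*0 = 142 - 91*68*0 = 142 - 6188*0 = 142 + 0 = 142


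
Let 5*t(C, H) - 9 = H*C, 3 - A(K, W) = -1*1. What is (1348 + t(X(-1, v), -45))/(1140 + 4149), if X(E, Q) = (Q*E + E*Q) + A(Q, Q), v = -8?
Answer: 5849/26445 ≈ 0.22118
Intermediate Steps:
A(K, W) = 4 (A(K, W) = 3 - (-1) = 3 - 1*(-1) = 3 + 1 = 4)
X(E, Q) = 4 + 2*E*Q (X(E, Q) = (Q*E + E*Q) + 4 = (E*Q + E*Q) + 4 = 2*E*Q + 4 = 4 + 2*E*Q)
t(C, H) = 9/5 + C*H/5 (t(C, H) = 9/5 + (H*C)/5 = 9/5 + (C*H)/5 = 9/5 + C*H/5)
(1348 + t(X(-1, v), -45))/(1140 + 4149) = (1348 + (9/5 + (⅕)*(4 + 2*(-1)*(-8))*(-45)))/(1140 + 4149) = (1348 + (9/5 + (⅕)*(4 + 16)*(-45)))/5289 = (1348 + (9/5 + (⅕)*20*(-45)))*(1/5289) = (1348 + (9/5 - 180))*(1/5289) = (1348 - 891/5)*(1/5289) = (5849/5)*(1/5289) = 5849/26445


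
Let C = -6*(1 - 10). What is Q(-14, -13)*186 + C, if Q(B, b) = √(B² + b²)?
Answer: 54 + 186*√365 ≈ 3607.5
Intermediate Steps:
C = 54 (C = -6*(-9) = 54)
Q(-14, -13)*186 + C = √((-14)² + (-13)²)*186 + 54 = √(196 + 169)*186 + 54 = √365*186 + 54 = 186*√365 + 54 = 54 + 186*√365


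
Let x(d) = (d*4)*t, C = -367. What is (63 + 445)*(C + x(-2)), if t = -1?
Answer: -182372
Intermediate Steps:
x(d) = -4*d (x(d) = (d*4)*(-1) = (4*d)*(-1) = -4*d)
(63 + 445)*(C + x(-2)) = (63 + 445)*(-367 - 4*(-2)) = 508*(-367 + 8) = 508*(-359) = -182372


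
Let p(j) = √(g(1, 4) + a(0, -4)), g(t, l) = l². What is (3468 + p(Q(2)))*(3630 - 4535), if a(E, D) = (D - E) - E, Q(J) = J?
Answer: -3138540 - 1810*√3 ≈ -3.1417e+6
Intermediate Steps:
a(E, D) = D - 2*E
p(j) = 2*√3 (p(j) = √(4² + (-4 - 2*0)) = √(16 + (-4 + 0)) = √(16 - 4) = √12 = 2*√3)
(3468 + p(Q(2)))*(3630 - 4535) = (3468 + 2*√3)*(3630 - 4535) = (3468 + 2*√3)*(-905) = -3138540 - 1810*√3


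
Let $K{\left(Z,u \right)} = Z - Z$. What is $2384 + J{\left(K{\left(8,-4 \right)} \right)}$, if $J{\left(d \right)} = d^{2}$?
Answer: $2384$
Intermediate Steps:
$K{\left(Z,u \right)} = 0$
$2384 + J{\left(K{\left(8,-4 \right)} \right)} = 2384 + 0^{2} = 2384 + 0 = 2384$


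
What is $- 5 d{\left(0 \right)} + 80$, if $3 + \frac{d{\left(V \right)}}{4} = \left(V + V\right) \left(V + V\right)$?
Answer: $140$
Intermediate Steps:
$d{\left(V \right)} = -12 + 16 V^{2}$ ($d{\left(V \right)} = -12 + 4 \left(V + V\right) \left(V + V\right) = -12 + 4 \cdot 2 V 2 V = -12 + 4 \cdot 4 V^{2} = -12 + 16 V^{2}$)
$- 5 d{\left(0 \right)} + 80 = - 5 \left(-12 + 16 \cdot 0^{2}\right) + 80 = - 5 \left(-12 + 16 \cdot 0\right) + 80 = - 5 \left(-12 + 0\right) + 80 = \left(-5\right) \left(-12\right) + 80 = 60 + 80 = 140$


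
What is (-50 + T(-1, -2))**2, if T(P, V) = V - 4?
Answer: 3136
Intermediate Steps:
T(P, V) = -4 + V
(-50 + T(-1, -2))**2 = (-50 + (-4 - 2))**2 = (-50 - 6)**2 = (-56)**2 = 3136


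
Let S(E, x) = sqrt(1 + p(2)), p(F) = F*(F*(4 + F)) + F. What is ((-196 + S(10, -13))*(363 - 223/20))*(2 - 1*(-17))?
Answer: -6551447/5 + 401109*sqrt(3)/20 ≈ -1.2756e+6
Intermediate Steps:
p(F) = F + F**2*(4 + F) (p(F) = F**2*(4 + F) + F = F + F**2*(4 + F))
S(E, x) = 3*sqrt(3) (S(E, x) = sqrt(1 + 2*(1 + 2**2 + 4*2)) = sqrt(1 + 2*(1 + 4 + 8)) = sqrt(1 + 2*13) = sqrt(1 + 26) = sqrt(27) = 3*sqrt(3))
((-196 + S(10, -13))*(363 - 223/20))*(2 - 1*(-17)) = ((-196 + 3*sqrt(3))*(363 - 223/20))*(2 - 1*(-17)) = ((-196 + 3*sqrt(3))*(363 - 223*1/20))*(2 + 17) = ((-196 + 3*sqrt(3))*(363 - 223/20))*19 = ((-196 + 3*sqrt(3))*(7037/20))*19 = (-344813/5 + 21111*sqrt(3)/20)*19 = -6551447/5 + 401109*sqrt(3)/20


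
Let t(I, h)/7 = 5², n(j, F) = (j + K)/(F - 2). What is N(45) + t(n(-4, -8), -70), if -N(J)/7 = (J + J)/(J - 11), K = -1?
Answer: 2660/17 ≈ 156.47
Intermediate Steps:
n(j, F) = (-1 + j)/(-2 + F) (n(j, F) = (j - 1)/(F - 2) = (-1 + j)/(-2 + F))
t(I, h) = 175 (t(I, h) = 7*5² = 7*25 = 175)
N(J) = -14*J/(-11 + J) (N(J) = -7*(J + J)/(J - 11) = -7*2*J/(-11 + J) = -14*J/(-11 + J))
N(45) + t(n(-4, -8), -70) = -14*45/(-11 + 45) + 175 = -14*45/34 + 175 = -14*45*1/34 + 175 = -315/17 + 175 = 2660/17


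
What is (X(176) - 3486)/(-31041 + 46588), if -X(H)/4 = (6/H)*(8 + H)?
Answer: -38622/171017 ≈ -0.22584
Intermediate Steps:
X(H) = -24*(8 + H)/H (X(H) = -4*6/H*(8 + H) = -24*(8 + H)/H)
(X(176) - 3486)/(-31041 + 46588) = ((-24 - 192/176) - 3486)/(-31041 + 46588) = ((-24 - 192*1/176) - 3486)/15547 = ((-24 - 12/11) - 3486)*(1/15547) = (-276/11 - 3486)*(1/15547) = -38622/11*1/15547 = -38622/171017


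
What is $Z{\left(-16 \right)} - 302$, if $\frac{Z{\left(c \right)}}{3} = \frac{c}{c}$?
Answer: $-299$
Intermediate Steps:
$Z{\left(c \right)} = 3$ ($Z{\left(c \right)} = 3 \frac{c}{c} = 3 \cdot 1 = 3$)
$Z{\left(-16 \right)} - 302 = 3 - 302 = -299$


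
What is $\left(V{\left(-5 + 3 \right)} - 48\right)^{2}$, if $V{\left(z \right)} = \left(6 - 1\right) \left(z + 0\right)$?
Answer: $3364$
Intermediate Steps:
$V{\left(z \right)} = 5 z$
$\left(V{\left(-5 + 3 \right)} - 48\right)^{2} = \left(5 \left(-5 + 3\right) - 48\right)^{2} = \left(5 \left(-2\right) - 48\right)^{2} = \left(-10 - 48\right)^{2} = \left(-58\right)^{2} = 3364$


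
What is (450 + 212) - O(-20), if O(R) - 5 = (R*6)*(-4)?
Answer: 177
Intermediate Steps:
O(R) = 5 - 24*R (O(R) = 5 + (R*6)*(-4) = 5 + (6*R)*(-4) = 5 - 24*R)
(450 + 212) - O(-20) = (450 + 212) - (5 - 24*(-20)) = 662 - (5 + 480) = 662 - 1*485 = 662 - 485 = 177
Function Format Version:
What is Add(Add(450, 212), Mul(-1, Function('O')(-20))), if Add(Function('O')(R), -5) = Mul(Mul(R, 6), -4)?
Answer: 177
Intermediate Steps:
Function('O')(R) = Add(5, Mul(-24, R)) (Function('O')(R) = Add(5, Mul(Mul(R, 6), -4)) = Add(5, Mul(Mul(6, R), -4)) = Add(5, Mul(-24, R)))
Add(Add(450, 212), Mul(-1, Function('O')(-20))) = Add(Add(450, 212), Mul(-1, Add(5, Mul(-24, -20)))) = Add(662, Mul(-1, Add(5, 480))) = Add(662, Mul(-1, 485)) = Add(662, -485) = 177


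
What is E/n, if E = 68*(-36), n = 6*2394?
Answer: -68/399 ≈ -0.17043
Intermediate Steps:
n = 14364
E = -2448
E/n = -2448/14364 = -2448*1/14364 = -68/399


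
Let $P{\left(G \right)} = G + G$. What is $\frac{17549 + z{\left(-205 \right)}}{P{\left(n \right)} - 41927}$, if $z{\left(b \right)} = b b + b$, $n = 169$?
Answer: $- \frac{59369}{41589} \approx -1.4275$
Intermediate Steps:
$P{\left(G \right)} = 2 G$
$z{\left(b \right)} = b + b^{2}$ ($z{\left(b \right)} = b^{2} + b = b + b^{2}$)
$\frac{17549 + z{\left(-205 \right)}}{P{\left(n \right)} - 41927} = \frac{17549 - 205 \left(1 - 205\right)}{2 \cdot 169 - 41927} = \frac{17549 - -41820}{338 - 41927} = \frac{17549 + 41820}{-41589} = 59369 \left(- \frac{1}{41589}\right) = - \frac{59369}{41589}$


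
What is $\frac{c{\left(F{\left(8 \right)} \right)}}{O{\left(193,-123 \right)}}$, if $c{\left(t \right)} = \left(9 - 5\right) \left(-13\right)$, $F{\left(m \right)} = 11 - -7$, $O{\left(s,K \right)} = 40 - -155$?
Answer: $- \frac{4}{15} \approx -0.26667$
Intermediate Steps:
$O{\left(s,K \right)} = 195$ ($O{\left(s,K \right)} = 40 + 155 = 195$)
$F{\left(m \right)} = 18$ ($F{\left(m \right)} = 11 + 7 = 18$)
$c{\left(t \right)} = -52$ ($c{\left(t \right)} = 4 \left(-13\right) = -52$)
$\frac{c{\left(F{\left(8 \right)} \right)}}{O{\left(193,-123 \right)}} = - \frac{52}{195} = \left(-52\right) \frac{1}{195} = - \frac{4}{15}$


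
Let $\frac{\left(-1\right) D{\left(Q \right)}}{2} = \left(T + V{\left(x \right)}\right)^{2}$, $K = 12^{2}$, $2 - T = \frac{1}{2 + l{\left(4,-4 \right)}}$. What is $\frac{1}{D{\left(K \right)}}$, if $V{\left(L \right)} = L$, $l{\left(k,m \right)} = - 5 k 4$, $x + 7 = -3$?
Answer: $- \frac{3042}{388129} \approx -0.0078376$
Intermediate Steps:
$x = -10$ ($x = -7 - 3 = -10$)
$l{\left(k,m \right)} = - 20 k$
$T = \frac{157}{78}$ ($T = 2 - \frac{1}{2 - 80} = 2 - \frac{1}{-78} = 2 - - \frac{1}{78} = 2 + \frac{1}{78} = \frac{157}{78} \approx 2.0128$)
$K = 144$
$D{\left(Q \right)} = - \frac{388129}{3042}$ ($D{\left(Q \right)} = - 2 \left(\frac{157}{78} - 10\right)^{2} = - 2 \left(- \frac{623}{78}\right)^{2} = \left(-2\right) \frac{388129}{6084} = - \frac{388129}{3042}$)
$\frac{1}{D{\left(K \right)}} = \frac{1}{- \frac{388129}{3042}} = - \frac{3042}{388129}$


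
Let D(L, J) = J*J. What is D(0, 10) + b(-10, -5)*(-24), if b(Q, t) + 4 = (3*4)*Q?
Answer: 3076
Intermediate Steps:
D(L, J) = J²
b(Q, t) = -4 + 12*Q (b(Q, t) = -4 + (3*4)*Q = -4 + 12*Q)
D(0, 10) + b(-10, -5)*(-24) = 10² + (-4 + 12*(-10))*(-24) = 100 + (-4 - 120)*(-24) = 100 - 124*(-24) = 100 + 2976 = 3076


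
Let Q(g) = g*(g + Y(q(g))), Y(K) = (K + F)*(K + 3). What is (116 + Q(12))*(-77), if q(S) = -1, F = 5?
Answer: -27412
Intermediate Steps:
Y(K) = (3 + K)*(5 + K) (Y(K) = (K + 5)*(K + 3) = (5 + K)*(3 + K) = (3 + K)*(5 + K))
Q(g) = g*(8 + g) (Q(g) = g*(g + (15 + (-1)² + 8*(-1))) = g*(g + (15 + 1 - 8)) = g*(g + 8) = g*(8 + g))
(116 + Q(12))*(-77) = (116 + 12*(8 + 12))*(-77) = (116 + 12*20)*(-77) = (116 + 240)*(-77) = 356*(-77) = -27412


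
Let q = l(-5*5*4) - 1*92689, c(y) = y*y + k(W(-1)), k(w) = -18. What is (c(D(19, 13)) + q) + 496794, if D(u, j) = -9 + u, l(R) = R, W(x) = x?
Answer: 404087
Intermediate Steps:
c(y) = -18 + y**2 (c(y) = y*y - 18 = y**2 - 18 = -18 + y**2)
q = -92789 (q = -5*5*4 - 1*92689 = -25*4 - 92689 = -100 - 92689 = -92789)
(c(D(19, 13)) + q) + 496794 = ((-18 + (-9 + 19)**2) - 92789) + 496794 = ((-18 + 10**2) - 92789) + 496794 = ((-18 + 100) - 92789) + 496794 = (82 - 92789) + 496794 = -92707 + 496794 = 404087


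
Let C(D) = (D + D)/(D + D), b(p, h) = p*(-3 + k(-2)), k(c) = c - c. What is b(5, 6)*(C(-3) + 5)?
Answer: -90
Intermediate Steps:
k(c) = 0
b(p, h) = -3*p (b(p, h) = p*(-3 + 0) = p*(-3) = -3*p)
C(D) = 1 (C(D) = (2*D)/((2*D)) = (2*D)*(1/(2*D)) = 1)
b(5, 6)*(C(-3) + 5) = (-3*5)*(1 + 5) = -15*6 = -90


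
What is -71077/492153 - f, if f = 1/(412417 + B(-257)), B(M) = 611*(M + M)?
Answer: -6991839104/48409645539 ≈ -0.14443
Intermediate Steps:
B(M) = 1222*M (B(M) = 611*(2*M) = 1222*M)
f = 1/98363 (f = 1/(412417 + 1222*(-257)) = 1/(412417 - 314054) = 1/98363 ≈ 1.0166e-5)
-71077/492153 - f = -71077/492153 - 1*1/98363 = -71077*1/492153 - 1/98363 = -71077/492153 - 1/98363 = -6991839104/48409645539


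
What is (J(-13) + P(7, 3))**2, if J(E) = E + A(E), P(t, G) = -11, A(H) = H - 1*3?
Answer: 1600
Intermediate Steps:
A(H) = -3 + H (A(H) = H - 3 = -3 + H)
J(E) = -3 + 2*E (J(E) = E + (-3 + E) = -3 + 2*E)
(J(-13) + P(7, 3))**2 = ((-3 + 2*(-13)) - 11)**2 = ((-3 - 26) - 11)**2 = (-29 - 11)**2 = (-40)**2 = 1600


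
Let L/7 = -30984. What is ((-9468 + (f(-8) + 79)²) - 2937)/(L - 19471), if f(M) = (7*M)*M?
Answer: -265324/236359 ≈ -1.1225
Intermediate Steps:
L = -216888 (L = 7*(-30984) = -216888)
f(M) = 7*M²
((-9468 + (f(-8) + 79)²) - 2937)/(L - 19471) = ((-9468 + (7*(-8)² + 79)²) - 2937)/(-216888 - 19471) = ((-9468 + (7*64 + 79)²) - 2937)/(-236359) = ((-9468 + (448 + 79)²) - 2937)*(-1/236359) = ((-9468 + 527²) - 2937)*(-1/236359) = ((-9468 + 277729) - 2937)*(-1/236359) = (268261 - 2937)*(-1/236359) = 265324*(-1/236359) = -265324/236359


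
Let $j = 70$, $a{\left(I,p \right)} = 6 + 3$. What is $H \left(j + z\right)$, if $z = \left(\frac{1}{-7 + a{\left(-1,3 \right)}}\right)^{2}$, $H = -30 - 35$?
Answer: $- \frac{18265}{4} \approx -4566.3$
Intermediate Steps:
$a{\left(I,p \right)} = 9$
$H = -65$
$z = \frac{1}{4}$ ($z = \left(\frac{1}{-7 + 9}\right)^{2} = \left(\frac{1}{2}\right)^{2} = \frac{1}{4} \approx 0.25$)
$H \left(j + z\right) = - 65 \left(70 + \frac{1}{4}\right) = \left(-65\right) \frac{281}{4} = - \frac{18265}{4}$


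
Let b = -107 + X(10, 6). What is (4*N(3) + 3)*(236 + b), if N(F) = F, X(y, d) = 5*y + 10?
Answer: 2835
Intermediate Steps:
X(y, d) = 10 + 5*y
b = -47 (b = -107 + (10 + 5*10) = -107 + (10 + 50) = -107 + 60 = -47)
(4*N(3) + 3)*(236 + b) = (4*3 + 3)*(236 - 47) = (12 + 3)*189 = 15*189 = 2835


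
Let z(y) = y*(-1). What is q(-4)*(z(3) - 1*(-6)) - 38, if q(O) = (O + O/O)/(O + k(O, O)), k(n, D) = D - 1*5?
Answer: -485/13 ≈ -37.308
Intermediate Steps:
k(n, D) = -5 + D (k(n, D) = D - 5 = -5 + D)
q(O) = (1 + O)/(-5 + 2*O) (q(O) = (O + O/O)/(O + (-5 + O)) = (O + 1)/(-5 + 2*O) = (1 + O)/(-5 + 2*O))
z(y) = -y
q(-4)*(z(3) - 1*(-6)) - 38 = ((1 - 4)/(-5 + 2*(-4)))*(-1*3 - 1*(-6)) - 38 = (-3/(-5 - 8))*(-3 + 6) - 38 = (-3/(-13))*3 - 38 = -1/13*(-3)*3 - 38 = (3/13)*3 - 38 = 9/13 - 38 = -485/13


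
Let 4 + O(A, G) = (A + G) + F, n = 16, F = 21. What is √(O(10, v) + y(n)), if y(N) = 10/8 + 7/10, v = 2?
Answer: √3095/10 ≈ 5.5633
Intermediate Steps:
y(N) = 39/20 (y(N) = 10*(⅛) + 7*(⅒) = 5/4 + 7/10 = 39/20)
O(A, G) = 17 + A + G (O(A, G) = -4 + ((A + G) + 21) = -4 + (21 + A + G) = 17 + A + G)
√(O(10, v) + y(n)) = √((17 + 10 + 2) + 39/20) = √(29 + 39/20) = √(619/20) = √3095/10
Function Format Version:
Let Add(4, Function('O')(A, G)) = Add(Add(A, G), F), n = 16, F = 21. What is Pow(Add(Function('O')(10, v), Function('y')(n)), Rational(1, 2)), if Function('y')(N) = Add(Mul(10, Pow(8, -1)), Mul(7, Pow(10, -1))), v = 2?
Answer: Mul(Rational(1, 10), Pow(3095, Rational(1, 2))) ≈ 5.5633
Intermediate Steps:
Function('y')(N) = Rational(39, 20) (Function('y')(N) = Add(Mul(10, Rational(1, 8)), Mul(7, Rational(1, 10))) = Add(Rational(5, 4), Rational(7, 10)) = Rational(39, 20))
Function('O')(A, G) = Add(17, A, G) (Function('O')(A, G) = Add(-4, Add(Add(A, G), 21)) = Add(-4, Add(21, A, G)) = Add(17, A, G))
Pow(Add(Function('O')(10, v), Function('y')(n)), Rational(1, 2)) = Pow(Add(Add(17, 10, 2), Rational(39, 20)), Rational(1, 2)) = Pow(Add(29, Rational(39, 20)), Rational(1, 2)) = Pow(Rational(619, 20), Rational(1, 2)) = Mul(Rational(1, 10), Pow(3095, Rational(1, 2)))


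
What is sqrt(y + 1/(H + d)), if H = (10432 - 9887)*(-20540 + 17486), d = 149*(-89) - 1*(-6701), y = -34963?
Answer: 33*I*sqrt(89645503787610)/1670990 ≈ 186.98*I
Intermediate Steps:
d = -6560 (d = -13261 + 6701 = -6560)
H = -1664430 (H = 545*(-3054) = -1664430)
sqrt(y + 1/(H + d)) = sqrt(-34963 + 1/(-1664430 - 6560)) = sqrt(-34963 + 1/(-1670990)) = sqrt(-34963 - 1/1670990) = sqrt(-58422823371/1670990) = 33*I*sqrt(89645503787610)/1670990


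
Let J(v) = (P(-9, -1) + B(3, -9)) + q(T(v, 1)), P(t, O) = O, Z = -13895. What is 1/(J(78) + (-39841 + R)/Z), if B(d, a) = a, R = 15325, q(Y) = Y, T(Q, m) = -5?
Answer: -13895/183909 ≈ -0.075554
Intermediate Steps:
J(v) = -15 (J(v) = (-1 - 9) - 5 = -10 - 5 = -15)
1/(J(78) + (-39841 + R)/Z) = 1/(-15 + (-39841 + 15325)/(-13895)) = 1/(-15 - 24516*(-1/13895)) = 1/(-15 + 24516/13895) = 1/(-183909/13895) = -13895/183909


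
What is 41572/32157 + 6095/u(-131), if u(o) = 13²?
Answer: 203022583/5434533 ≈ 37.358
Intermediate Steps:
u(o) = 169
41572/32157 + 6095/u(-131) = 41572/32157 + 6095/169 = 203022583/5434533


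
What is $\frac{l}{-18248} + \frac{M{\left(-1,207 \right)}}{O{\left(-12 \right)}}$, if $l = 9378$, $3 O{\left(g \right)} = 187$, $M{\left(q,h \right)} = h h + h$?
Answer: $\frac{1177651989}{1706188} \approx 690.22$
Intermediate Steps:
$M{\left(q,h \right)} = h + h^{2}$ ($M{\left(q,h \right)} = h^{2} + h = h + h^{2}$)
$O{\left(g \right)} = \frac{187}{3}$ ($O{\left(g \right)} = \frac{1}{3} \cdot 187 = \frac{187}{3}$)
$\frac{l}{-18248} + \frac{M{\left(-1,207 \right)}}{O{\left(-12 \right)}} = \frac{9378}{-18248} + \frac{207 \left(1 + 207\right)}{\frac{187}{3}} = 9378 \left(- \frac{1}{18248}\right) + 207 \cdot 208 \cdot \frac{3}{187} = - \frac{4689}{9124} + 43056 \cdot \frac{3}{187} = - \frac{4689}{9124} + \frac{129168}{187} = \frac{1177651989}{1706188}$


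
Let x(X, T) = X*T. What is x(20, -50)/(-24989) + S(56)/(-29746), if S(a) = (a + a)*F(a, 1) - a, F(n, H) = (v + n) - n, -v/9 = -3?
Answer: -22210676/371661397 ≈ -0.059761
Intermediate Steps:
v = 27 (v = -9*(-3) = 27)
F(n, H) = 27 (F(n, H) = (27 + n) - n = 27)
S(a) = 53*a (S(a) = (a + a)*27 - a = (2*a)*27 - a = 54*a - a = 53*a)
x(X, T) = T*X
x(20, -50)/(-24989) + S(56)/(-29746) = -50*20/(-24989) + (53*56)/(-29746) = -1000*(-1/24989) + 2968*(-1/29746) = 1000/24989 - 1484/14873 = -22210676/371661397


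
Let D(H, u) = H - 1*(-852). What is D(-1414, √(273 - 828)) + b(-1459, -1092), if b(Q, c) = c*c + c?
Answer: 1190810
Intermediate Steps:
D(H, u) = 852 + H (D(H, u) = H + 852 = 852 + H)
b(Q, c) = c + c² (b(Q, c) = c² + c = c + c²)
D(-1414, √(273 - 828)) + b(-1459, -1092) = (852 - 1414) - 1092*(1 - 1092) = -562 - 1092*(-1091) = -562 + 1191372 = 1190810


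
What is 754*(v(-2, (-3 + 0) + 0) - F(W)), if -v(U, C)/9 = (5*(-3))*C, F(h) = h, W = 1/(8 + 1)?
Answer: -2749084/9 ≈ -3.0545e+5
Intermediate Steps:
W = ⅑ (W = 1/9 = ⅑ ≈ 0.11111)
v(U, C) = 135*C (v(U, C) = -9*5*(-3)*C = -(-135)*C = 135*C)
754*(v(-2, (-3 + 0) + 0) - F(W)) = 754*(135*((-3 + 0) + 0) - 1*⅑) = 754*(135*(-3 + 0) - ⅑) = 754*(135*(-3) - ⅑) = 754*(-405 - ⅑) = 754*(-3646/9) = -2749084/9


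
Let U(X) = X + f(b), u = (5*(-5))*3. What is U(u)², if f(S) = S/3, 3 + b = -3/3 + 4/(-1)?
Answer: 54289/9 ≈ 6032.1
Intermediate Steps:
b = -8 (b = -3 + (-3/3 + 4/(-1)) = -3 + (-3*⅓ + 4*(-1)) = -3 + (-1 - 4) = -3 - 5 = -8)
f(S) = S/3 (f(S) = S*(⅓) = S/3)
u = -75 (u = -25*3 = -75)
U(X) = -8/3 + X (U(X) = X + (⅓)*(-8) = X - 8/3 = -8/3 + X)
U(u)² = (-8/3 - 75)² = (-233/3)² = 54289/9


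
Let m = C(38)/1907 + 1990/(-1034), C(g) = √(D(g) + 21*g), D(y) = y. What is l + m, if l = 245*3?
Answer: 379000/517 + 2*√209/1907 ≈ 733.09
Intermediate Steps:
C(g) = √22*√g (C(g) = √(g + 21*g) = √(22*g) = √22*√g)
m = -995/517 + 2*√209/1907 (m = (√22*√38)/1907 + 1990/(-1034) = (2*√209)*(1/1907) + 1990*(-1/1034) = 2*√209/1907 - 995/517 = -995/517 + 2*√209/1907 ≈ -1.9094)
l = 735
l + m = 735 + (-995/517 + 2*√209/1907) = 379000/517 + 2*√209/1907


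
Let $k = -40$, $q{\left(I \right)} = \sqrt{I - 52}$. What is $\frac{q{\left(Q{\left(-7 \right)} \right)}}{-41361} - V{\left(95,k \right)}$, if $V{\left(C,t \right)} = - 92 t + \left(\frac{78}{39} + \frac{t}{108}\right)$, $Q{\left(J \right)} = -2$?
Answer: $- \frac{99404}{27} - \frac{i \sqrt{6}}{13787} \approx -3681.6 - 0.00017767 i$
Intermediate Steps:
$q{\left(I \right)} = \sqrt{-52 + I}$
$V{\left(C,t \right)} = 2 - \frac{9935 t}{108}$ ($V{\left(C,t \right)} = - 92 t + \left(78 \cdot \frac{1}{39} + t \frac{1}{108}\right) = - 92 t + \left(2 + \frac{t}{108}\right) = 2 - \frac{9935 t}{108}$)
$\frac{q{\left(Q{\left(-7 \right)} \right)}}{-41361} - V{\left(95,k \right)} = \frac{\sqrt{-52 - 2}}{-41361} - \left(2 - - \frac{99350}{27}\right) = \sqrt{-54} \left(- \frac{1}{41361}\right) - \left(2 + \frac{99350}{27}\right) = 3 i \sqrt{6} \left(- \frac{1}{41361}\right) - \frac{99404}{27} = - \frac{i \sqrt{6}}{13787} - \frac{99404}{27} = - \frac{99404}{27} - \frac{i \sqrt{6}}{13787}$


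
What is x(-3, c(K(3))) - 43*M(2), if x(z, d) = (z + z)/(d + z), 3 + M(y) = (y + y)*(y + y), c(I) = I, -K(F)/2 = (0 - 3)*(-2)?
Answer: -2793/5 ≈ -558.60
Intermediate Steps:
K(F) = -12 (K(F) = -2*(0 - 3)*(-2) = -(-6)*(-2) = -2*6 = -12)
M(y) = -3 + 4*y² (M(y) = -3 + (y + y)*(y + y) = -3 + (2*y)*(2*y) = -3 + 4*y²)
x(z, d) = 2*z/(d + z) (x(z, d) = (2*z)/(d + z) = 2*z/(d + z))
x(-3, c(K(3))) - 43*M(2) = 2*(-3)/(-12 - 3) - 43*(-3 + 4*2²) = 2*(-3)/(-15) - 43*(-3 + 4*4) = 2*(-3)*(-1/15) - 43*(-3 + 16) = ⅖ - 43*13 = ⅖ - 559 = -2793/5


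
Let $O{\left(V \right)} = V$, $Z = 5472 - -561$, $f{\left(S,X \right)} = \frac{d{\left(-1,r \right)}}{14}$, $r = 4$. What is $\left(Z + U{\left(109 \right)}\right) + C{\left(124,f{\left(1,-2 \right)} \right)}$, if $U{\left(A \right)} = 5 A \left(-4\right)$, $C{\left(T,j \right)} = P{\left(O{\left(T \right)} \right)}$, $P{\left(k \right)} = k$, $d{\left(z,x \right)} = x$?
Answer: $3977$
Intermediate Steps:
$f{\left(S,X \right)} = \frac{2}{7}$ ($f{\left(S,X \right)} = \frac{4}{14} = 4 \cdot \frac{1}{14} = \frac{2}{7}$)
$Z = 6033$ ($Z = 5472 + 561 = 6033$)
$C{\left(T,j \right)} = T$
$U{\left(A \right)} = - 20 A$
$\left(Z + U{\left(109 \right)}\right) + C{\left(124,f{\left(1,-2 \right)} \right)} = \left(6033 - 2180\right) + 124 = 3853 + 124 = 3977$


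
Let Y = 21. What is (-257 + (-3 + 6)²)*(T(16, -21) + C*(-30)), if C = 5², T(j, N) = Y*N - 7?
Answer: 297104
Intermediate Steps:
T(j, N) = -7 + 21*N (T(j, N) = 21*N - 7 = -7 + 21*N)
C = 25
(-257 + (-3 + 6)²)*(T(16, -21) + C*(-30)) = (-257 + (-3 + 6)²)*((-7 + 21*(-21)) + 25*(-30)) = (-257 + 3²)*((-7 - 441) - 750) = (-257 + 9)*(-448 - 750) = -248*(-1198) = 297104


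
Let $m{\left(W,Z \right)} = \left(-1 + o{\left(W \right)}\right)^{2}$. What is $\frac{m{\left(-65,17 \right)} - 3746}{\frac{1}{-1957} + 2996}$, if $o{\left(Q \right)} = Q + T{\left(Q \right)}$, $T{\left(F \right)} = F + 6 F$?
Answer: $\frac{523879115}{5863171} \approx 89.351$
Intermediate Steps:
$T{\left(F \right)} = 7 F$
$o{\left(Q \right)} = 8 Q$ ($o{\left(Q \right)} = Q + 7 Q = 8 Q$)
$m{\left(W,Z \right)} = \left(-1 + 8 W\right)^{2}$
$\frac{m{\left(-65,17 \right)} - 3746}{\frac{1}{-1957} + 2996} = \frac{\left(-1 + 8 \left(-65\right)\right)^{2} - 3746}{\frac{1}{-1957} + 2996} = \frac{\left(-1 - 520\right)^{2} - 3746}{- \frac{1}{1957} + 2996} = \frac{\left(-521\right)^{2} - 3746}{\frac{5863171}{1957}} = \left(271441 - 3746\right) \frac{1957}{5863171} = 267695 \cdot \frac{1957}{5863171} = \frac{523879115}{5863171}$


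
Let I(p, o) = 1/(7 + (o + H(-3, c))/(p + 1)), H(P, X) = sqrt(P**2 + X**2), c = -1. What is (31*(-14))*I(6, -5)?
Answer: -66836/963 + 1519*sqrt(10)/963 ≈ -64.416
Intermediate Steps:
I(p, o) = 1/(7 + (o + sqrt(10))/(1 + p)) (I(p, o) = 1/(7 + (o + sqrt((-3)**2 + (-1)**2))/(p + 1)) = 1/(7 + (o + sqrt(9 + 1))/(1 + p)) = 1/(7 + (o + sqrt(10))/(1 + p)))
(31*(-14))*I(6, -5) = (31*(-14))*((1 + 6)/(7 - 5 + sqrt(10) + 7*6)) = -434*7/(7 - 5 + sqrt(10) + 42) = -434*7/(44 + sqrt(10)) = -3038/(44 + sqrt(10))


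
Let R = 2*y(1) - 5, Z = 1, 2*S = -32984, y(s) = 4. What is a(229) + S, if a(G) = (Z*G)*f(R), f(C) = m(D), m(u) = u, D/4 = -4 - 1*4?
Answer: -23820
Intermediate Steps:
D = -32 (D = 4*(-4 - 1*4) = 4*(-4 - 4) = 4*(-8) = -32)
S = -16492 (S = (½)*(-32984) = -16492)
R = 3 (R = 2*4 - 5 = 8 - 5 = 3)
f(C) = -32
a(G) = -32*G (a(G) = (1*G)*(-32) = G*(-32) = -32*G)
a(229) + S = -32*229 - 16492 = -7328 - 16492 = -23820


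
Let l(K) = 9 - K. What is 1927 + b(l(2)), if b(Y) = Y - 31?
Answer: 1903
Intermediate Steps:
b(Y) = -31 + Y
1927 + b(l(2)) = 1927 + (-31 + (9 - 1*2)) = 1927 + (-31 + (9 - 2)) = 1927 + (-31 + 7) = 1927 - 24 = 1903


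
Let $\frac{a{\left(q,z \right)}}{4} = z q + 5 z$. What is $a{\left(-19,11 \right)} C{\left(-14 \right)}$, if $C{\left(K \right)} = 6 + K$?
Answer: $4928$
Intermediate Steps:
$a{\left(q,z \right)} = 20 z + 4 q z$ ($a{\left(q,z \right)} = 4 \left(z q + 5 z\right) = 4 \left(q z + 5 z\right) = 4 \left(5 z + q z\right) = 20 z + 4 q z$)
$a{\left(-19,11 \right)} C{\left(-14 \right)} = 4 \cdot 11 \left(5 - 19\right) \left(6 - 14\right) = 4 \cdot 11 \left(-14\right) \left(-8\right) = \left(-616\right) \left(-8\right) = 4928$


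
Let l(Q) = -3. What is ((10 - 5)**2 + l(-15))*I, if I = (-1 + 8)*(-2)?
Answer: -308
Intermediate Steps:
I = -14 (I = 7*(-2) = -14)
((10 - 5)**2 + l(-15))*I = ((10 - 5)**2 - 3)*(-14) = (5**2 - 3)*(-14) = (25 - 3)*(-14) = 22*(-14) = -308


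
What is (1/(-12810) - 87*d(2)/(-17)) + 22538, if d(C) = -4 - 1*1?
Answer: 4902527893/217770 ≈ 22512.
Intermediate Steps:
d(C) = -5 (d(C) = -4 - 1 = -5)
(1/(-12810) - 87*d(2)/(-17)) + 22538 = (1/(-12810) - (-435)/(-17)) + 22538 = (-1/12810 - (-435)*(-1)/17) + 22538 = (-1/12810 - 87*5/17) + 22538 = (-1/12810 - 435/17) + 22538 = -5572367/217770 + 22538 = 4902527893/217770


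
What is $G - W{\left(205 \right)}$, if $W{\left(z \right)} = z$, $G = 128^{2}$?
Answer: $16179$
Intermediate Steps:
$G = 16384$
$G - W{\left(205 \right)} = 16384 - 205 = 16179$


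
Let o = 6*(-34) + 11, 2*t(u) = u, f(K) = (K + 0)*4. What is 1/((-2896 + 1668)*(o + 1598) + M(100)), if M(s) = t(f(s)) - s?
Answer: -1/1725240 ≈ -5.7963e-7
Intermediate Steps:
f(K) = 4*K (f(K) = K*4 = 4*K)
t(u) = u/2
o = -193 (o = -204 + 11 = -193)
M(s) = s (M(s) = (4*s)/2 - s = 2*s - s = s)
1/((-2896 + 1668)*(o + 1598) + M(100)) = 1/((-2896 + 1668)*(-193 + 1598) + 100) = 1/(-1228*1405 + 100) = 1/(-1725340 + 100) = 1/(-1725240) = -1/1725240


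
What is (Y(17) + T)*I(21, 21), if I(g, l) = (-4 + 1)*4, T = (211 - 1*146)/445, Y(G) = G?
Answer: -18312/89 ≈ -205.75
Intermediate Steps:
T = 13/89 (T = (211 - 146)*(1/445) = 65*(1/445) = 13/89 ≈ 0.14607)
I(g, l) = -12 (I(g, l) = -3*4 = -12)
(Y(17) + T)*I(21, 21) = (17 + 13/89)*(-12) = (1526/89)*(-12) = -18312/89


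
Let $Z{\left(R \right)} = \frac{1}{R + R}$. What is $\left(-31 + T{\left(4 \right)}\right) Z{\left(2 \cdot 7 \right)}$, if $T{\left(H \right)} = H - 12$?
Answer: $- \frac{39}{28} \approx -1.3929$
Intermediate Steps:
$Z{\left(R \right)} = \frac{1}{2 R}$
$T{\left(H \right)} = -12 + H$ ($T{\left(H \right)} = H - 12 = -12 + H$)
$\left(-31 + T{\left(4 \right)}\right) Z{\left(2 \cdot 7 \right)} = \left(-31 + \left(-12 + 4\right)\right) \frac{1}{2 \cdot 2 \cdot 7} = \left(-31 - 8\right) \frac{1}{2 \cdot 14} = - 39 \cdot \frac{1}{2} \cdot \frac{1}{14} = \left(-39\right) \frac{1}{28} = - \frac{39}{28}$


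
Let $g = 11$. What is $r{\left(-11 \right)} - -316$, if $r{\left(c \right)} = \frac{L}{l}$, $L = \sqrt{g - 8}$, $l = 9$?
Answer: $316 + \frac{\sqrt{3}}{9} \approx 316.19$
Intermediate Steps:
$L = \sqrt{3}$ ($L = \sqrt{11 - 8} = \sqrt{3} \approx 1.732$)
$r{\left(c \right)} = \frac{\sqrt{3}}{9}$
$r{\left(-11 \right)} - -316 = \frac{\sqrt{3}}{9} - -316 = \frac{\sqrt{3}}{9} + 316 = 316 + \frac{\sqrt{3}}{9}$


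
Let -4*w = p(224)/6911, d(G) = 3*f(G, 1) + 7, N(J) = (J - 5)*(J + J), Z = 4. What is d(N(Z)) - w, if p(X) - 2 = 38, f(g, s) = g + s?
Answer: -96744/6911 ≈ -13.999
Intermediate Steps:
p(X) = 40 (p(X) = 2 + 38 = 40)
N(J) = 2*J*(-5 + J) (N(J) = (-5 + J)*(2*J) = 2*J*(-5 + J))
d(G) = 10 + 3*G (d(G) = 3*(G + 1) + 7 = 3*(1 + G) + 7 = (3 + 3*G) + 7 = 10 + 3*G)
w = -10/6911 ≈ -0.0014470
d(N(Z)) - w = (10 + 3*(2*4*(-5 + 4))) - 1*(-10/6911) = (10 + 3*(2*4*(-1))) + 10/6911 = (10 + 3*(-8)) + 10/6911 = (10 - 24) + 10/6911 = -14 + 10/6911 = -96744/6911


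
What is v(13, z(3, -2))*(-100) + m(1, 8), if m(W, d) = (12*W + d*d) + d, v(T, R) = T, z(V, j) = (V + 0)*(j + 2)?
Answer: -1216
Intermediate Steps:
z(V, j) = V*(2 + j)
m(W, d) = d + d**2 + 12*W (m(W, d) = (12*W + d**2) + d = (d**2 + 12*W) + d = d + d**2 + 12*W)
v(13, z(3, -2))*(-100) + m(1, 8) = 13*(-100) + (8 + 8**2 + 12*1) = -1300 + (8 + 64 + 12) = -1300 + 84 = -1216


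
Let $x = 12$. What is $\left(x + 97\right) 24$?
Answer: $2616$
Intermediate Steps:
$\left(x + 97\right) 24 = \left(12 + 97\right) 24 = 109 \cdot 24 = 2616$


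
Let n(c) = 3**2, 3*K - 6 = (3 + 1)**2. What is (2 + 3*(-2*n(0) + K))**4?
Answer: 810000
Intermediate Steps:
K = 22/3 (K = 2 + (3 + 1)**2/3 = 2 + (1/3)*4**2 = 2 + (1/3)*16 = 2 + 16/3 = 22/3 ≈ 7.3333)
n(c) = 9
(2 + 3*(-2*n(0) + K))**4 = (2 + 3*(-2*9 + 22/3))**4 = (2 + 3*(-18 + 22/3))**4 = (2 + 3*(-32/3))**4 = (2 - 32)**4 = (-30)**4 = 810000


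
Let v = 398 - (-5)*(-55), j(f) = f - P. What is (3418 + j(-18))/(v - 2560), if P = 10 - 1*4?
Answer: -3394/2437 ≈ -1.3927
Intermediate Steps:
P = 6 (P = 10 - 4 = 6)
j(f) = -6 + f (j(f) = f - 1*6 = f - 6 = -6 + f)
v = 123 (v = 398 - 1*275 = 398 - 275 = 123)
(3418 + j(-18))/(v - 2560) = (3418 + (-6 - 18))/(123 - 2560) = (3418 - 24)/(-2437) = 3394*(-1/2437) = -3394/2437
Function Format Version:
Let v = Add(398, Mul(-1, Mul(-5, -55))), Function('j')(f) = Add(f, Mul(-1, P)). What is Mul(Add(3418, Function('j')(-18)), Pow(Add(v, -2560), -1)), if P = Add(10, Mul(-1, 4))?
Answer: Rational(-3394, 2437) ≈ -1.3927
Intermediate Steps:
P = 6 (P = Add(10, -4) = 6)
Function('j')(f) = Add(-6, f) (Function('j')(f) = Add(f, Mul(-1, 6)) = Add(f, -6) = Add(-6, f))
v = 123 (v = Add(398, Mul(-1, 275)) = Add(398, -275) = 123)
Mul(Add(3418, Function('j')(-18)), Pow(Add(v, -2560), -1)) = Mul(Add(3418, Add(-6, -18)), Pow(Add(123, -2560), -1)) = Mul(Add(3418, -24), Pow(-2437, -1)) = Mul(3394, Rational(-1, 2437)) = Rational(-3394, 2437)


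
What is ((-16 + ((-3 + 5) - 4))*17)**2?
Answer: 93636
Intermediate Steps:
((-16 + ((-3 + 5) - 4))*17)**2 = ((-16 + (2 - 4))*17)**2 = ((-16 - 2)*17)**2 = (-18*17)**2 = (-306)**2 = 93636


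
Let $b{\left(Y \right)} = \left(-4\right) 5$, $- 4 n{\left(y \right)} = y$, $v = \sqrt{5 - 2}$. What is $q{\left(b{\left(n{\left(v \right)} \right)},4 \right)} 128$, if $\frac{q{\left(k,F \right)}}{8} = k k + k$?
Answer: $389120$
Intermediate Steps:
$v = \sqrt{3} \approx 1.732$
$n{\left(y \right)} = - \frac{y}{4}$
$b{\left(Y \right)} = -20$
$q{\left(k,F \right)} = 8 k + 8 k^{2}$ ($q{\left(k,F \right)} = 8 \left(k k + k\right) = 8 \left(k^{2} + k\right) = 8 \left(k + k^{2}\right) = 8 k + 8 k^{2}$)
$q{\left(b{\left(n{\left(v \right)} \right)},4 \right)} 128 = 8 \left(-20\right) \left(1 - 20\right) 128 = 8 \left(-20\right) \left(-19\right) 128 = 3040 \cdot 128 = 389120$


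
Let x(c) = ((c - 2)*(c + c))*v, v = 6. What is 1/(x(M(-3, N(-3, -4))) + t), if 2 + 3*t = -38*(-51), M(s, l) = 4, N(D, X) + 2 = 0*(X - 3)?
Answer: 3/2224 ≈ 0.0013489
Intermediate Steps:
N(D, X) = -2 (N(D, X) = -2 + 0*(X - 3) = -2 + 0*(-3 + X) = -2 + 0 = -2)
x(c) = 12*c*(-2 + c) (x(c) = ((c - 2)*(c + c))*6 = ((-2 + c)*(2*c))*6 = (2*c*(-2 + c))*6 = 12*c*(-2 + c))
t = 1936/3 (t = -2/3 + (-38*(-51))/3 = -2/3 + (1/3)*1938 = -2/3 + 646 = 1936/3 ≈ 645.33)
1/(x(M(-3, N(-3, -4))) + t) = 1/(12*4*(-2 + 4) + 1936/3) = 1/(12*4*2 + 1936/3) = 1/(96 + 1936/3) = 1/(2224/3) = 3/2224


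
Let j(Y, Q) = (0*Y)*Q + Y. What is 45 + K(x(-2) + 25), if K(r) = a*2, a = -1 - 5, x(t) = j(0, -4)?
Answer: 33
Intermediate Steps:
j(Y, Q) = Y (j(Y, Q) = 0*Q + Y = 0 + Y = Y)
x(t) = 0
a = -6
K(r) = -12 (K(r) = -6*2 = -12)
45 + K(x(-2) + 25) = 45 - 12 = 33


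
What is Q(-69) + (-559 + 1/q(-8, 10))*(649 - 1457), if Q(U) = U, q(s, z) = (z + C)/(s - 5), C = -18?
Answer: 450290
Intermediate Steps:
q(s, z) = (-18 + z)/(-5 + s) (q(s, z) = (z - 18)/(s - 5) = (-18 + z)/(-5 + s))
Q(-69) + (-559 + 1/q(-8, 10))*(649 - 1457) = -69 + (-559 + 1/((-18 + 10)/(-5 - 8)))*(649 - 1457) = -69 + (-559 + 1/(-8/(-13)))*(-808) = -69 + (-559 + 1/(-1/13*(-8)))*(-808) = -69 + (-559 + 1/(8/13))*(-808) = -69 + (-559 + 13/8)*(-808) = -69 - 4459/8*(-808) = -69 + 450359 = 450290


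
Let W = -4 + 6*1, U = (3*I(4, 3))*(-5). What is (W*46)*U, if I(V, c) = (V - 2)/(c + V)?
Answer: -2760/7 ≈ -394.29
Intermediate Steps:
I(V, c) = (-2 + V)/(V + c)
U = -30/7 (U = (3*((-2 + 4)/(4 + 3)))*(-5) = (3*(2/7))*(-5) = (6/7)*(-5) = -30/7 ≈ -4.2857)
W = 2 (W = -4 + 6 = 2)
(W*46)*U = (2*46)*(-30/7) = 92*(-30/7) = -2760/7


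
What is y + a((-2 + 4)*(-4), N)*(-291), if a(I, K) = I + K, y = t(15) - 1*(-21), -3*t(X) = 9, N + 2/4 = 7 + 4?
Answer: -1419/2 ≈ -709.50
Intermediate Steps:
N = 21/2 (N = -1/2 + (7 + 4) = -1/2 + 11 = 21/2 ≈ 10.500)
t(X) = -3 (t(X) = -1/3*9 = -3)
y = 18 (y = -3 - 1*(-21) = -3 + 21 = 18)
y + a((-2 + 4)*(-4), N)*(-291) = 18 + ((-2 + 4)*(-4) + 21/2)*(-291) = 18 + (2*(-4) + 21/2)*(-291) = 18 + (-8 + 21/2)*(-291) = 18 + (5/2)*(-291) = 18 - 1455/2 = -1419/2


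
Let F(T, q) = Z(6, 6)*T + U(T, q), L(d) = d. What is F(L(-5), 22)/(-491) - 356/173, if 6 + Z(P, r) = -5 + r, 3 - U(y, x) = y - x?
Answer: -184311/84943 ≈ -2.1698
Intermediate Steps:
U(y, x) = 3 + x - y (U(y, x) = 3 - (y - x) = 3 + (x - y) = 3 + x - y)
Z(P, r) = -11 + r (Z(P, r) = -6 + (-5 + r) = -11 + r)
F(T, q) = 3 + q - 6*T (F(T, q) = (-11 + 6)*T + (3 + q - T) = -5*T + (3 + q - T) = 3 + q - 6*T)
F(L(-5), 22)/(-491) - 356/173 = (3 + 22 - 6*(-5))/(-491) - 356/173 = (3 + 22 + 30)*(-1/491) - 356*1/173 = 55*(-1/491) - 356/173 = -55/491 - 356/173 = -184311/84943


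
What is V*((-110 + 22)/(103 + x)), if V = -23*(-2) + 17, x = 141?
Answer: -1386/61 ≈ -22.721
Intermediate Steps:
V = 63 (V = 46 + 17 = 63)
V*((-110 + 22)/(103 + x)) = 63*((-110 + 22)/(103 + 141)) = 63*(-88/244) = 63*(-88*1/244) = 63*(-22/61) = -1386/61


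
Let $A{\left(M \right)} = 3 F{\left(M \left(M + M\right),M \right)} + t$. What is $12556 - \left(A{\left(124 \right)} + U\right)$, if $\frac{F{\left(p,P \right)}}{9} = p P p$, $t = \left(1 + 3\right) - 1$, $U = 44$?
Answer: $-3166155054883$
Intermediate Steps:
$t = 3$ ($t = 4 - 1 = 3$)
$F{\left(p,P \right)} = 9 P p^{2}$ ($F{\left(p,P \right)} = 9 p P p = 9 P p p = 9 P p^{2}$)
$A{\left(M \right)} = 3 + 108 M^{5}$ ($A{\left(M \right)} = 3 \cdot 9 M \left(M \left(M + M\right)\right)^{2} + 3 = 3 \cdot 9 M \left(M 2 M\right)^{2} + 3 = 3 \cdot 9 M \left(2 M^{2}\right)^{2} + 3 = 3 \cdot 9 M 4 M^{4} + 3 = 3 \cdot 36 M^{5} + 3 = 108 M^{5} + 3 = 3 + 108 M^{5}$)
$12556 - \left(A{\left(124 \right)} + U\right) = 12556 - \left(\left(3 + 108 \cdot 124^{5}\right) + 44\right) = 12556 - \left(\left(3 + 108 \cdot 29316250624\right) + 44\right) = 12556 - \left(\left(3 + 3166155067392\right) + 44\right) = 12556 - \left(3166155067395 + 44\right) = 12556 - 3166155067439 = -3166155054883$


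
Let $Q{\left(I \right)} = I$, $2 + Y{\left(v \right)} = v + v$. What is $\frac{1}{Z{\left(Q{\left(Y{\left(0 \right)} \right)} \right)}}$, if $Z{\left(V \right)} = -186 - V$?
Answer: $- \frac{1}{184} \approx -0.0054348$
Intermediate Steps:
$Y{\left(v \right)} = -2 + 2 v$ ($Y{\left(v \right)} = -2 + \left(v + v\right) = -2 + 2 v$)
$\frac{1}{Z{\left(Q{\left(Y{\left(0 \right)} \right)} \right)}} = \frac{1}{-186 - \left(-2 + 2 \cdot 0\right)} = \frac{1}{-186 - \left(-2 + 0\right)} = \frac{1}{-186 - -2} = \frac{1}{-186 + 2} = \frac{1}{-184} = - \frac{1}{184}$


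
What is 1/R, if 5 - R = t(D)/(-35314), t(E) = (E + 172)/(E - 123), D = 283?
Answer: 1130048/5650331 ≈ 0.20000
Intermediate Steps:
t(E) = (172 + E)/(-123 + E)
R = 5650331/1130048 (R = 5 - (172 + 283)/(-123 + 283)/(-35314) = 5 - 455/160*(-1)/35314 = 5 - (1/160)*455*(-1)/35314 = 5 - 91*(-1)/(32*35314) = 5 - 1*(-91/1130048) = 5 + 91/1130048 = 5650331/1130048 ≈ 5.0001)
1/R = 1/(5650331/1130048) = 1130048/5650331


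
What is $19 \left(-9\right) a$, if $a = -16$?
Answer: $2736$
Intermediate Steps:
$19 \left(-9\right) a = 19 \left(-9\right) \left(-16\right) = \left(-171\right) \left(-16\right) = 2736$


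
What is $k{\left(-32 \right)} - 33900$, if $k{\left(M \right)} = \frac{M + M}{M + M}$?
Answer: $-33899$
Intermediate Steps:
$k{\left(M \right)} = 1$ ($k{\left(M \right)} = \frac{2 M}{2 M} = 2 M \frac{1}{2 M} = 1$)
$k{\left(-32 \right)} - 33900 = 1 - 33900 = -33899$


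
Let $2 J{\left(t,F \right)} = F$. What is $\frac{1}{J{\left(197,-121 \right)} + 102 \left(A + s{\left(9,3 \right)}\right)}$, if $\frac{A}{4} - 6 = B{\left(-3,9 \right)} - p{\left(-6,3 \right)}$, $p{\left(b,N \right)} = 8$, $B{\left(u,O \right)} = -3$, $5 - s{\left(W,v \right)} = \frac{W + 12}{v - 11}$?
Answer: $- \frac{4}{5291} \approx -0.000756$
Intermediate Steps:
$s{\left(W,v \right)} = 5 - \frac{12 + W}{-11 + v}$ ($s{\left(W,v \right)} = 5 - \frac{W + 12}{v - 11} = 5 - \frac{12 + W}{-11 + v}$)
$J{\left(t,F \right)} = \frac{F}{2}$
$A = -20$ ($A = 24 + 4 \left(-3 - 8\right) = 24 + 4 \left(-11\right) = 24 - 44 = -20$)
$\frac{1}{J{\left(197,-121 \right)} + 102 \left(A + s{\left(9,3 \right)}\right)} = \frac{1}{\frac{1}{2} \left(-121\right) + 102 \left(-20 + \frac{-67 - 9 + 5 \cdot 3}{-11 + 3}\right)} = \frac{1}{- \frac{121}{2} + 102 \left(-20 + \frac{-67 - 9 + 15}{-8}\right)} = \frac{1}{- \frac{121}{2} + 102 \left(-20 - - \frac{61}{8}\right)} = \frac{1}{- \frac{121}{2} + 102 \left(-20 + \frac{61}{8}\right)} = \frac{1}{- \frac{121}{2} + 102 \left(- \frac{99}{8}\right)} = \frac{1}{- \frac{121}{2} - \frac{5049}{4}} = \frac{1}{- \frac{5291}{4}} = - \frac{4}{5291}$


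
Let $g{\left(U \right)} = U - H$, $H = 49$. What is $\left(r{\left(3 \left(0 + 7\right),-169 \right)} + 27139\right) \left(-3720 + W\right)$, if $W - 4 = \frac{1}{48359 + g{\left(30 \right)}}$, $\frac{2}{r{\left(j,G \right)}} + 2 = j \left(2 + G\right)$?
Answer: $- \frac{17106436479917811}{169625060} \approx -1.0085 \cdot 10^{8}$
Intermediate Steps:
$g{\left(U \right)} = -49 + U$ ($g{\left(U \right)} = U - 49 = -49 + U$)
$r{\left(j,G \right)} = \frac{2}{-2 + j \left(2 + G\right)}$
$W = \frac{193361}{48340}$ ($W = 4 + \frac{1}{48359 + \left(-49 + 30\right)} = 4 + \frac{1}{48359 - 19} = 4 + \frac{1}{48340} = \frac{193361}{48340} \approx 4.0$)
$\left(r{\left(3 \left(0 + 7\right),-169 \right)} + 27139\right) \left(-3720 + W\right) = \left(\frac{2}{-2 + 2 \cdot 3 \left(0 + 7\right) - 169 \cdot 3 \left(0 + 7\right)} + 27139\right) \left(-3720 + \frac{193361}{48340}\right) = \left(\frac{2}{-2 + 2 \cdot 3 \cdot 7 - 169 \cdot 3 \cdot 7} + 27139\right) \left(- \frac{179631439}{48340}\right) = \left(\frac{2}{-2 + 2 \cdot 21 - 3549} + 27139\right) \left(- \frac{179631439}{48340}\right) = \left(\frac{2}{-2 + 42 - 3549} + 27139\right) \left(- \frac{179631439}{48340}\right) = \left(\frac{2}{-3509} + 27139\right) \left(- \frac{179631439}{48340}\right) = \left(2 \left(- \frac{1}{3509}\right) + 27139\right) \left(- \frac{179631439}{48340}\right) = \left(- \frac{2}{3509} + 27139\right) \left(- \frac{179631439}{48340}\right) = \frac{95230749}{3509} \left(- \frac{179631439}{48340}\right) = - \frac{17106436479917811}{169625060}$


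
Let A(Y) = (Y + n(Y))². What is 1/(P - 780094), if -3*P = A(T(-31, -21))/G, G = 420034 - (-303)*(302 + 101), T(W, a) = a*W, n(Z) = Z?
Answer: -77449/60417580930 ≈ -1.2819e-6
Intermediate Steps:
T(W, a) = W*a
A(Y) = 4*Y² (A(Y) = (Y + Y)² = (2*Y)² = 4*Y²)
G = 542143 (G = 420034 - (-303)*403 = 420034 - 1*(-122109) = 420034 + 122109 = 542143)
P = -80724/77449 (P = -4*(-31*(-21))²/(3*542143) = -4*651²/(3*542143) = -4*423801/(3*542143) = -565068/542143 = -⅓*242172/77449 = -80724/77449 ≈ -1.0423)
1/(P - 780094) = 1/(-80724/77449 - 780094) = 1/(-60417580930/77449) = -77449/60417580930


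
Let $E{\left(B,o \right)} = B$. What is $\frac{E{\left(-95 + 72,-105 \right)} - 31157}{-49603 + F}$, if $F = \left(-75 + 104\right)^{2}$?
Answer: $\frac{15590}{24381} \approx 0.63943$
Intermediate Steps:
$F = 841$ ($F = 29^{2} = 841$)
$\frac{E{\left(-95 + 72,-105 \right)} - 31157}{-49603 + F} = \frac{\left(-95 + 72\right) - 31157}{-49603 + 841} = \frac{-23 - 31157}{-48762} = \left(-31180\right) \left(- \frac{1}{48762}\right) = \frac{15590}{24381}$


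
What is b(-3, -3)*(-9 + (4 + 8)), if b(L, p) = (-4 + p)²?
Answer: 147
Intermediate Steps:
b(-3, -3)*(-9 + (4 + 8)) = (-4 - 3)²*(-9 + (4 + 8)) = (-7)²*(-9 + 12) = 49*3 = 147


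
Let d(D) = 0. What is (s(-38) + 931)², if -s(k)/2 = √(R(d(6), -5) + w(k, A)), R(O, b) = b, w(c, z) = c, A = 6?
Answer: 866589 - 3724*I*√43 ≈ 8.6659e+5 - 24420.0*I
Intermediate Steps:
s(k) = -2*√(-5 + k)
(s(-38) + 931)² = (-2*√(-5 - 38) + 931)² = (-2*I*√43 + 931)² = (931 - 2*I*√43)²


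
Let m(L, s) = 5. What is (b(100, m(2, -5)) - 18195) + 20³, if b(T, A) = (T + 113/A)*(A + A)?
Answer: -8969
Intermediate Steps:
b(T, A) = 2*A*(T + 113/A) (b(T, A) = (T + 113/A)*(2*A) = 2*A*(T + 113/A))
(b(100, m(2, -5)) - 18195) + 20³ = ((226 + 2*5*100) - 18195) + 20³ = ((226 + 1000) - 18195) + 8000 = (1226 - 18195) + 8000 = -16969 + 8000 = -8969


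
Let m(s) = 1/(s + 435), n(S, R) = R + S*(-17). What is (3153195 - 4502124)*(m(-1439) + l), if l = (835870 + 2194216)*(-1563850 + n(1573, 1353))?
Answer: 6521788339719476140017/1004 ≈ 6.4958e+18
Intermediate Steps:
n(S, R) = R - 17*S
l = -4815527814468 (l = (835870 + 2194216)*(-1563850 + (1353 - 17*1573)) = 3030086*(-1563850 + (1353 - 26741)) = 3030086*(-1563850 - 25388) = 3030086*(-1589238) = -4815527814468)
m(s) = 1/(435 + s)
(3153195 - 4502124)*(m(-1439) + l) = (3153195 - 4502124)*(1/(435 - 1439) - 4815527814468) = -1348929*(1/(-1004) - 4815527814468) = -1348929*(-1/1004 - 4815527814468) = -1348929*(-4834789925725873/1004) = 6521788339719476140017/1004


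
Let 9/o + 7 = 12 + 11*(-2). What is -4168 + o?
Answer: -70865/17 ≈ -4168.5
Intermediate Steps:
o = -9/17 (o = 9/(-7 + (12 + 11*(-2))) = 9/(-7 + (12 - 22)) = 9/(-7 - 10) = 9/(-17) = 9*(-1/17) = -9/17 ≈ -0.52941)
-4168 + o = -4168 - 9/17 = -70865/17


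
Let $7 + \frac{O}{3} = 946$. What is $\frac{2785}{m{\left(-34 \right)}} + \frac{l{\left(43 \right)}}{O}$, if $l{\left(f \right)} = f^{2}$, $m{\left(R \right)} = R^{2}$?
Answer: $\frac{9982789}{3256452} \approx 3.0655$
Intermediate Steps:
$O = 2817$ ($O = -21 + 3 \cdot 946 = -21 + 2838 = 2817$)
$\frac{2785}{m{\left(-34 \right)}} + \frac{l{\left(43 \right)}}{O} = \frac{2785}{\left(-34\right)^{2}} + \frac{43^{2}}{2817} = \frac{2785}{1156} + 1849 \cdot \frac{1}{2817} = 2785 \cdot \frac{1}{1156} + \frac{1849}{2817} = \frac{2785}{1156} + \frac{1849}{2817} = \frac{9982789}{3256452}$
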